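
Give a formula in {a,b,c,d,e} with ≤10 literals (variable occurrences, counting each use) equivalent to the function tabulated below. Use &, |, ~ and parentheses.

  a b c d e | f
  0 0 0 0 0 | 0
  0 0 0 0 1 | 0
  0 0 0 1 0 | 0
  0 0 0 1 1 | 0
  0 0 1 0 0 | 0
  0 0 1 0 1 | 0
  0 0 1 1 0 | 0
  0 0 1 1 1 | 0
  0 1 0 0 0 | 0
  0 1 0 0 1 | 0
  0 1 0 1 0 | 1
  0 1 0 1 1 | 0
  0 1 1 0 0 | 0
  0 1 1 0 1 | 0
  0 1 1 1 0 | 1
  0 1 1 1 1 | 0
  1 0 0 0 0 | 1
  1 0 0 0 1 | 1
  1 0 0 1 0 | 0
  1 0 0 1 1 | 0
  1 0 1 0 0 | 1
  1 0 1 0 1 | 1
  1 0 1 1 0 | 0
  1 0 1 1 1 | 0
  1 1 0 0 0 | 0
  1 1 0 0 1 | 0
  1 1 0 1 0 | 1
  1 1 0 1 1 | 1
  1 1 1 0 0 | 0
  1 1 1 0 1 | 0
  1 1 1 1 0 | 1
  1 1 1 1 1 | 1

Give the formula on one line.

(((~d | b) & (a | ~e)) & ((~b & a) | d))

  ~d = 11001100110011001100110011001100
  (~d | b) = 11001100111111111100110011111111
  ~e = 10101010101010101010101010101010
  (a | ~e) = 10101010101010101111111111111111
  ((~d | b) & (a | ~e)) = 10001000101010101100110011111111
  ~b = 11111111000000001111111100000000
  (~b & a) = 00000000000000001111111100000000
  ((~b & a) | d) = 00110011001100111111111100110011
  (((~d | b) & (a | ~e)) & ((~b & a) | d)) = 00000000001000101100110000110011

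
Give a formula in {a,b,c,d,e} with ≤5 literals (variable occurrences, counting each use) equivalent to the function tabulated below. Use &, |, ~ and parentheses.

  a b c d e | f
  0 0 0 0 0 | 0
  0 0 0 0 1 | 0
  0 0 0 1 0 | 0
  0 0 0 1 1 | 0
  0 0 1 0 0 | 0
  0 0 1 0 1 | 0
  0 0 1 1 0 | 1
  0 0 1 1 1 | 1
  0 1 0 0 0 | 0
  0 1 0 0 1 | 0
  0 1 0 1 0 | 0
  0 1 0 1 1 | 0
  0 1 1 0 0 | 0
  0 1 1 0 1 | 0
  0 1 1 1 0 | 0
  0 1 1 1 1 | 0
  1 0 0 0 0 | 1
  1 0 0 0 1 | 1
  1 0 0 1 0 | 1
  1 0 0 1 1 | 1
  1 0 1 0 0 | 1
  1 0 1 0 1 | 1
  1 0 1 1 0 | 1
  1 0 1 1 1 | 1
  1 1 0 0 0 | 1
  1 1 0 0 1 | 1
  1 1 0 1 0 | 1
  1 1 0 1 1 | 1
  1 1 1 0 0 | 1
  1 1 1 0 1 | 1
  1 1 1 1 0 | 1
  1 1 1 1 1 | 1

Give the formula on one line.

  ~b = 11111111000000001111111100000000
  (~b & d) = 00110011000000000011001100000000
  (b | c) = 00001111111111110000111111111111
  ((~b & d) & (b | c)) = 00000011000000000000001100000000
  (a | ((~b & d) & (b | c))) = 00000011000000001111111111111111

(a | ((~b & d) & (b | c)))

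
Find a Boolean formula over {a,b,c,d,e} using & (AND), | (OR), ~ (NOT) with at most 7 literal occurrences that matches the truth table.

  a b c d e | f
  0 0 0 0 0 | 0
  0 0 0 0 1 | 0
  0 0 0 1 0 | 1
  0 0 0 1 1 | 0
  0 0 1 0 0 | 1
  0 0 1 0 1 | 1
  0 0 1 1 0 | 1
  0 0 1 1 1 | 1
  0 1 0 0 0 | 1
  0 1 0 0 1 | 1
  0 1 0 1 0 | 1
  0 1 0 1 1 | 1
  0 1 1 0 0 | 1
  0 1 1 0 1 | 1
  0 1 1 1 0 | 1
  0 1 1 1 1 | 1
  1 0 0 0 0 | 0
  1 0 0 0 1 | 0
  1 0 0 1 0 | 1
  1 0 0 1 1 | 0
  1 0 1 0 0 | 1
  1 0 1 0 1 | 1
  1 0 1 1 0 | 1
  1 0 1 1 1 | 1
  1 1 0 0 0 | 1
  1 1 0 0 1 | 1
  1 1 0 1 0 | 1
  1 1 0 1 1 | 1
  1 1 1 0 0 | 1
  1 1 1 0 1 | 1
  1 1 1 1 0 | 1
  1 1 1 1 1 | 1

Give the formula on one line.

  ~e = 10101010101010101010101010101010
  (~e & d) = 00100010001000100010001000100010
  (c | (~e & d)) = 00101111001011110010111100101111
  (b | (c | (~e & d))) = 00101111111111110010111111111111

(b | (c | (~e & d)))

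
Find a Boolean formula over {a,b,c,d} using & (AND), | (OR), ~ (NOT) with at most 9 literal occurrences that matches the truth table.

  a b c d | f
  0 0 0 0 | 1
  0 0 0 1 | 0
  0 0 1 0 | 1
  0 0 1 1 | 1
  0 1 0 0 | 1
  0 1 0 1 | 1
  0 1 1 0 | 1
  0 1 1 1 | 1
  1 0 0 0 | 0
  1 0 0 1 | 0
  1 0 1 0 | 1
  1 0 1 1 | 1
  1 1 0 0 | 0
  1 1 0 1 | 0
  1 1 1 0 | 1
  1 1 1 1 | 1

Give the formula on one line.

  ~a = 1111111100000000
  (~a | c) = 1111111100110011
  (b | c) = 0011111100111111
  (a | (b | c)) = 0011111111111111
  ~d = 1010101010101010
  ((a | (b | c)) | ~d) = 1011111111111111
  ((~a | c) & ((a | (b | c)) | ~d)) = 1011111100110011

((~a | c) & ((a | (b | c)) | ~d))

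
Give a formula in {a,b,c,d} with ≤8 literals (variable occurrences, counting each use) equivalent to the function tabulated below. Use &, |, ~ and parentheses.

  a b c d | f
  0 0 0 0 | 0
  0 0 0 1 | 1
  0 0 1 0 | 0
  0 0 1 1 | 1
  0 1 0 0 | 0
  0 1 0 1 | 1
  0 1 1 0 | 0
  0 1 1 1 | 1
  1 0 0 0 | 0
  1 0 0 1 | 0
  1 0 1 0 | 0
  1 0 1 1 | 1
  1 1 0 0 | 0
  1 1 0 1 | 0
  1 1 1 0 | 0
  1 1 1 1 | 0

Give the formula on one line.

  ~b = 1111000011110000
  (d & ~b) = 0101000001010000
  ((d & ~b) & a) = 0000000001010000
  (c & ((d & ~b) & a)) = 0000000000010000
  ~a = 1111111100000000
  (d & ~a) = 0101010100000000
  ((c & ((d & ~b) & a)) | (d & ~a)) = 0101010100010000

((c & ((d & ~b) & a)) | (d & ~a))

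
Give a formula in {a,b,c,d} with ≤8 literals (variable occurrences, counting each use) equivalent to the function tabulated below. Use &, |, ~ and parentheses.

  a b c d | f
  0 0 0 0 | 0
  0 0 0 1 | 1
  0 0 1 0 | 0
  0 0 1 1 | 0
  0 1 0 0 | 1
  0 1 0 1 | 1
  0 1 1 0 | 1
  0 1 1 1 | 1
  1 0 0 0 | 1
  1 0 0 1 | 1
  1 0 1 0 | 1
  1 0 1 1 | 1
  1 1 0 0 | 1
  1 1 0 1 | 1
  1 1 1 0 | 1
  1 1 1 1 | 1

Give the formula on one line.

  (a & c) = 0000000000110011
  ((a & c) | b) = 0000111100111111
  ~c = 1100110011001100
  (d & ~c) = 0100010001000100
  (((a & c) | b) | (d & ~c)) = 0100111101111111
  (b | a) = 0000111111111111
  ((((a & c) | b) | (d & ~c)) | (b | a)) = 0100111111111111

((((a & c) | b) | (d & ~c)) | (b | a))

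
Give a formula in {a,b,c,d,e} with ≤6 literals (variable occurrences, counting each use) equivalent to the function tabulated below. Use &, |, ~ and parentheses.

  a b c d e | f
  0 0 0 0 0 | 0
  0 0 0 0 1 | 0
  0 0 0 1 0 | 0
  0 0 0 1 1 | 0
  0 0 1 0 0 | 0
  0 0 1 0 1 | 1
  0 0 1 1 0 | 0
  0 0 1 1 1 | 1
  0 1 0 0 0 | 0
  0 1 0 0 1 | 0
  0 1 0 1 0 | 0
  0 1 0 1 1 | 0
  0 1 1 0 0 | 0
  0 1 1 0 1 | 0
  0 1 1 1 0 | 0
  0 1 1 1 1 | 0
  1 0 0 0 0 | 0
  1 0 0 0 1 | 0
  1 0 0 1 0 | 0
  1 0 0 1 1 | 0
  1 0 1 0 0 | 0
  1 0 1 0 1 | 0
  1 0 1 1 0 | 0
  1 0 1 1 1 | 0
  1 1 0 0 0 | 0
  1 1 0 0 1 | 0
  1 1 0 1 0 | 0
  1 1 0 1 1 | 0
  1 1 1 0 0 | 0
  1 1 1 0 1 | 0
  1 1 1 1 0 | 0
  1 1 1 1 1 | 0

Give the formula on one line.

  ~b = 11111111000000001111111100000000
  (e & ~b) = 01010101000000000101010100000000
  ~a = 11111111111111110000000000000000
  (~a & c) = 00001111000011110000000000000000
  ((e & ~b) & (~a & c)) = 00000101000000000000000000000000

((e & ~b) & (~a & c))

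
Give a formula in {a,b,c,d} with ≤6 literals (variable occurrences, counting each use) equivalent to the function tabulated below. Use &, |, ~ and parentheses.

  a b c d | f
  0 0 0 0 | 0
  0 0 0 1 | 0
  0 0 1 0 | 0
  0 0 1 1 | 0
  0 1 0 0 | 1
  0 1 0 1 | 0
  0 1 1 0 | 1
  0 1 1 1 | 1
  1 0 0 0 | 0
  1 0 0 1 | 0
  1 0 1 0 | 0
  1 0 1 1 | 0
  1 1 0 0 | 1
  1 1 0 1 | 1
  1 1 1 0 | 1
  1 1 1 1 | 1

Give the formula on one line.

  ~d = 1010101010101010
  (~d | c) = 1011101110111011
  (a | (~d | c)) = 1011101111111111
  ((a | (~d | c)) & b) = 0000101100001111

((a | (~d | c)) & b)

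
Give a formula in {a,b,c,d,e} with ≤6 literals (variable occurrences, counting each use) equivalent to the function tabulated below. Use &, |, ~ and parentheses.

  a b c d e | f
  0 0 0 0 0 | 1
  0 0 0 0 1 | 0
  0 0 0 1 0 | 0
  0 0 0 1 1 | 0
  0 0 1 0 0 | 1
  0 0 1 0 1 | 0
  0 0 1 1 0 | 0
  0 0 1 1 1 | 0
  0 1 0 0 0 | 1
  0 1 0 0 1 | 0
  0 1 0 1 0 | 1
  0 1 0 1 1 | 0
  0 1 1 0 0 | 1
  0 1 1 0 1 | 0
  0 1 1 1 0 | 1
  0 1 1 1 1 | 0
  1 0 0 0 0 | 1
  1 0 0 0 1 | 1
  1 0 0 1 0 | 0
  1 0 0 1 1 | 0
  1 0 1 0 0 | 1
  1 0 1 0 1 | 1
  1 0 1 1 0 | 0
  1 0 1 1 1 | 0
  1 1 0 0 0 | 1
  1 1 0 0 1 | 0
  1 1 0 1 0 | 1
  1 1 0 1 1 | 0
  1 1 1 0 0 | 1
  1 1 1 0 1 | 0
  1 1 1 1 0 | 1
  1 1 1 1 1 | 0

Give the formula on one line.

((~d | b) & ((e & (a & ~b)) | ~e))

  ~d = 11001100110011001100110011001100
  (~d | b) = 11001100111111111100110011111111
  ~b = 11111111000000001111111100000000
  (a & ~b) = 00000000000000001111111100000000
  (e & (a & ~b)) = 00000000000000000101010100000000
  ~e = 10101010101010101010101010101010
  ((e & (a & ~b)) | ~e) = 10101010101010101111111110101010
  ((~d | b) & ((e & (a & ~b)) | ~e)) = 10001000101010101100110010101010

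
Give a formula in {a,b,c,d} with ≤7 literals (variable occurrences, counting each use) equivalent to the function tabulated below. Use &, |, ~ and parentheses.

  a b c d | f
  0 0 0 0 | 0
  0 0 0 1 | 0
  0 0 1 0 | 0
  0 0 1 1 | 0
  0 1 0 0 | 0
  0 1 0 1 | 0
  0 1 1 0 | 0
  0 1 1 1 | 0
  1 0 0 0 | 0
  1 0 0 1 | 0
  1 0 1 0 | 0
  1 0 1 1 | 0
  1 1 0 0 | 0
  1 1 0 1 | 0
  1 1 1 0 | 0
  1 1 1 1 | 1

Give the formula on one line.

  ~d = 1010101010101010
  (b | ~d) = 1010111110101111
  (c & (b | ~d)) = 0010001100100011
  (a & (c & (b | ~d))) = 0000000000100011
  (d & (a & (c & (b | ~d)))) = 0000000000000001

(d & (a & (c & (b | ~d))))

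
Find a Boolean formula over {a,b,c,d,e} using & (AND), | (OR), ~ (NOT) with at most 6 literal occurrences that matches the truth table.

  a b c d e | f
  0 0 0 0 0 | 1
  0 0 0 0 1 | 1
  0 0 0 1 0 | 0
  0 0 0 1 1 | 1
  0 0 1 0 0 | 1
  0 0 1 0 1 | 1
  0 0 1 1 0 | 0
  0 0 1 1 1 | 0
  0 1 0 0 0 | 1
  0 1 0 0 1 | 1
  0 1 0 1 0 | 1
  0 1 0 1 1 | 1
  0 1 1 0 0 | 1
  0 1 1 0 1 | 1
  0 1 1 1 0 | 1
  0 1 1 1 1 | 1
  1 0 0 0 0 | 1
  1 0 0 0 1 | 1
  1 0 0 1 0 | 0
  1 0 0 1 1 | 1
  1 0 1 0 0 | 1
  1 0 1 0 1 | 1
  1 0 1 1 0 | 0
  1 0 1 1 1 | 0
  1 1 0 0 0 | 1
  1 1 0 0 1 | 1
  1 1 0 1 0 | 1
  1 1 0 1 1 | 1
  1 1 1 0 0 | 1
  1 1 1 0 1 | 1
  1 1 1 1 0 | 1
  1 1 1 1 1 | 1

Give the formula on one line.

  ~d = 11001100110011001100110011001100
  ~c = 11110000111100001111000011110000
  (~c & e) = 01010000010100000101000001010000
  (~d | (~c & e)) = 11011100110111001101110011011100
  (b | (~d | (~c & e))) = 11011100111111111101110011111111

(b | (~d | (~c & e)))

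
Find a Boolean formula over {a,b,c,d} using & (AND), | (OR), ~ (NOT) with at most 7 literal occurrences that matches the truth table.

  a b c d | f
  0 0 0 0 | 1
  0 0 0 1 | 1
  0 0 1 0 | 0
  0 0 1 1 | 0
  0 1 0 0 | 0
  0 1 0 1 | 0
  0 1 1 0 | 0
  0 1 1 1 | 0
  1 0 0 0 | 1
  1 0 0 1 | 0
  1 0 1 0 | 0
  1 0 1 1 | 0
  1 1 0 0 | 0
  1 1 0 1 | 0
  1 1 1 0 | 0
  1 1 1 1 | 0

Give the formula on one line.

(((~a | (~c & ~d)) | b) & (~b & ~c))

  ~a = 1111111100000000
  ~c = 1100110011001100
  ~d = 1010101010101010
  (~c & ~d) = 1000100010001000
  (~a | (~c & ~d)) = 1111111110001000
  ((~a | (~c & ~d)) | b) = 1111111110001111
  ~b = 1111000011110000
  (~b & ~c) = 1100000011000000
  (((~a | (~c & ~d)) | b) & (~b & ~c)) = 1100000010000000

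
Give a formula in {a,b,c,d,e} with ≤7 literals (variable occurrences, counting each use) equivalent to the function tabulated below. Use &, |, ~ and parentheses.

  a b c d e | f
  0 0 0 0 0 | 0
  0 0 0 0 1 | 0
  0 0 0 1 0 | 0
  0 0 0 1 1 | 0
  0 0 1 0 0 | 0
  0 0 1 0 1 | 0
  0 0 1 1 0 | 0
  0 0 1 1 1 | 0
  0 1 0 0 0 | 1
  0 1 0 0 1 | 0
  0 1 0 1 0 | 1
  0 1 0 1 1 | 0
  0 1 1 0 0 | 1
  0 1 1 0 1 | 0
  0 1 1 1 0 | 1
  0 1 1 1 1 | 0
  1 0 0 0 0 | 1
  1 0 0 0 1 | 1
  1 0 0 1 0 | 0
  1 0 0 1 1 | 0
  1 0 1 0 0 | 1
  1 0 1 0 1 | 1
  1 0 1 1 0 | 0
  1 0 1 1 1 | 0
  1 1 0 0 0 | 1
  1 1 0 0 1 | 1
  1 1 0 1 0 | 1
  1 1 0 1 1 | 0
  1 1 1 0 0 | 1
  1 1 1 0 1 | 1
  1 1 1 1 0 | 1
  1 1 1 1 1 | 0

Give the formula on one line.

(((~b | ~e) & b) | (~d & a))

  ~b = 11111111000000001111111100000000
  ~e = 10101010101010101010101010101010
  (~b | ~e) = 11111111101010101111111110101010
  ((~b | ~e) & b) = 00000000101010100000000010101010
  ~d = 11001100110011001100110011001100
  (~d & a) = 00000000000000001100110011001100
  (((~b | ~e) & b) | (~d & a)) = 00000000101010101100110011101110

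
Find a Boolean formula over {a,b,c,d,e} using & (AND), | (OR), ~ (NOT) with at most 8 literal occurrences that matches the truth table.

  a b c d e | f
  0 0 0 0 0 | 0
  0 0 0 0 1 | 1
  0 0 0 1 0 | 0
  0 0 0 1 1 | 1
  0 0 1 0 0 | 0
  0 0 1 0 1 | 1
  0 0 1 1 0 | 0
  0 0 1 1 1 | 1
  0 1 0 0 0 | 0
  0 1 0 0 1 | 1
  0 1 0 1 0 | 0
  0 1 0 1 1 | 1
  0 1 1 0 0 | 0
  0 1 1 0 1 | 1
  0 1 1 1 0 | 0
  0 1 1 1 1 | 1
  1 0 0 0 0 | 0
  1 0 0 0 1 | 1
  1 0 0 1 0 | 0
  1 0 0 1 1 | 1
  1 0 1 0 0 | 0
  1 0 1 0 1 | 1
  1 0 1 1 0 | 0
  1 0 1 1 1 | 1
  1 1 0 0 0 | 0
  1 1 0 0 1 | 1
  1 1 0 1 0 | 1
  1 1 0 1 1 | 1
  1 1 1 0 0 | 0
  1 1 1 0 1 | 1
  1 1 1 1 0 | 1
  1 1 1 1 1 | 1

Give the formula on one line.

(e | ((a | ~b) & (d & b)))

  ~b = 11111111000000001111111100000000
  (a | ~b) = 11111111000000001111111111111111
  (d & b) = 00000000001100110000000000110011
  ((a | ~b) & (d & b)) = 00000000000000000000000000110011
  (e | ((a | ~b) & (d & b))) = 01010101010101010101010101110111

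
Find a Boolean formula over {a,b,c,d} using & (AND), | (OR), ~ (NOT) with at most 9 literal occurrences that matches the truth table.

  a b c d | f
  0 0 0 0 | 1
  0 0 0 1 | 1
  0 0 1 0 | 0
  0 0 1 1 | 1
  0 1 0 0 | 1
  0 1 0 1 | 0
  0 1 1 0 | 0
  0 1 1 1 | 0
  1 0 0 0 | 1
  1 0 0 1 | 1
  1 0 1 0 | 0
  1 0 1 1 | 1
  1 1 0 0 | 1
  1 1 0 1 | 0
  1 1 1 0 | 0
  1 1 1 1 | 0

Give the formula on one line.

  ~c = 1100110011001100
  (~c | d) = 1101110111011101
  ~b = 1111000011110000
  ~d = 1010101010101010
  (~b | ~d) = 1111101011111010
  (d & (~b | ~d)) = 0101000001010000
  ((d & (~b | ~d)) | ~d) = 1111101011111010
  ((~c | d) & ((d & (~b | ~d)) | ~d)) = 1101100011011000

((~c | d) & ((d & (~b | ~d)) | ~d))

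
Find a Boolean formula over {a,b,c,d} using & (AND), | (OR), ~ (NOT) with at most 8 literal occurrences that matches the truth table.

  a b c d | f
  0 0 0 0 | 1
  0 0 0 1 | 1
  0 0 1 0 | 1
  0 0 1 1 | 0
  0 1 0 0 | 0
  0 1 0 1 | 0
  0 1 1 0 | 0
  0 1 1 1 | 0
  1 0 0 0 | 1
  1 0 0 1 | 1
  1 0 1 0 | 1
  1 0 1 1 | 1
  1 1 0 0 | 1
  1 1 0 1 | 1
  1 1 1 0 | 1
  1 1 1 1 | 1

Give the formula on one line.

  ~b = 1111000011110000
  ~d = 1010101010101010
  ~a = 1111111100000000
  (~d & ~a) = 1010101000000000
  ~c = 1100110011001100
  ((~d & ~a) | ~c) = 1110111011001100
  (~b & ((~d & ~a) | ~c)) = 1110000011000000
  ((~b & ((~d & ~a) | ~c)) | a) = 1110000011111111

((~b & ((~d & ~a) | ~c)) | a)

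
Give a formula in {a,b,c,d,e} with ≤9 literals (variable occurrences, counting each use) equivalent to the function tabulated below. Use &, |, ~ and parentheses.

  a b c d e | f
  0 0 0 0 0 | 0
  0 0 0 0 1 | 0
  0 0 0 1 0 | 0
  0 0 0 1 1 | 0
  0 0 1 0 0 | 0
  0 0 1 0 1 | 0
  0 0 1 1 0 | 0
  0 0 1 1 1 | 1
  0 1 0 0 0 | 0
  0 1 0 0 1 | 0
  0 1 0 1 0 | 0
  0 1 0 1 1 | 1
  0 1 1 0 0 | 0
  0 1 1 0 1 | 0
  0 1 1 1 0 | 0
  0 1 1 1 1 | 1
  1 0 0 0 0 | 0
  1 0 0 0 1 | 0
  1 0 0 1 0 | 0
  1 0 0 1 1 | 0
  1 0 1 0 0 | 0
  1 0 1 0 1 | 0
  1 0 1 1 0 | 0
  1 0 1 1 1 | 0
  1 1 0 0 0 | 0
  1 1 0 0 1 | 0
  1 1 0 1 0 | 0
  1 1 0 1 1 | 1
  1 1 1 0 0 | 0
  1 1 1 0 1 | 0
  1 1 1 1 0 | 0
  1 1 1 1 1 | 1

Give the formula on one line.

  ~c = 11110000111100001111000011110000
  ~e = 10101010101010101010101010101010
  (~c | ~e) = 11111010111110101111101011111010
  (a & (~c | ~e)) = 00000000000000001111101011111010
  ~a = 11111111111111110000000000000000
  ((a & (~c | ~e)) | ~a) = 11111111111111111111101011111010
  (((a & (~c | ~e)) | ~a) & c) = 00001111000011110000101000001010
  (b & e) = 00000000010101010000000001010101
  ((((a & (~c | ~e)) | ~a) & c) | (b & e)) = 00001111010111110000101001011111
  (d & e) = 00010001000100010001000100010001
  (((((a & (~c | ~e)) | ~a) & c) | (b & e)) & (d & e)) = 00000001000100010000000000010001

(((((a & (~c | ~e)) | ~a) & c) | (b & e)) & (d & e))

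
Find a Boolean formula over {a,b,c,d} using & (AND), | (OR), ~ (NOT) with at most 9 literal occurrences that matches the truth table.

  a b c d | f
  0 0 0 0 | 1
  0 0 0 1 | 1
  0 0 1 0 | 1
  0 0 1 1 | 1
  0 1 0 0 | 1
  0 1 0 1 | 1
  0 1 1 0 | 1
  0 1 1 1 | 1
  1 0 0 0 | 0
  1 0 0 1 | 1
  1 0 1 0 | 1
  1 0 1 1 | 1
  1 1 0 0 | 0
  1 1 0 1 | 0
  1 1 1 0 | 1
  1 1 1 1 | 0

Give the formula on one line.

  ~b = 1111000011110000
  ~d = 1010101010101010
  ~a = 1111111100000000
  (~d | ~a) = 1111111110101010
  (~b | (~d | ~a)) = 1111111111111010
  (c | ~a) = 1111111100110011
  (a & d) = 0000000001010101
  ((a & d) | b) = 0000111101011111
  (((a & d) | b) & d) = 0000010101010101
  ((c | ~a) | (((a & d) | b) & d)) = 1111111101110111
  ((~b | (~d | ~a)) & ((c | ~a) | (((a & d) | b) & d))) = 1111111101110010

((~b | (~d | ~a)) & ((c | ~a) | (((a & d) | b) & d)))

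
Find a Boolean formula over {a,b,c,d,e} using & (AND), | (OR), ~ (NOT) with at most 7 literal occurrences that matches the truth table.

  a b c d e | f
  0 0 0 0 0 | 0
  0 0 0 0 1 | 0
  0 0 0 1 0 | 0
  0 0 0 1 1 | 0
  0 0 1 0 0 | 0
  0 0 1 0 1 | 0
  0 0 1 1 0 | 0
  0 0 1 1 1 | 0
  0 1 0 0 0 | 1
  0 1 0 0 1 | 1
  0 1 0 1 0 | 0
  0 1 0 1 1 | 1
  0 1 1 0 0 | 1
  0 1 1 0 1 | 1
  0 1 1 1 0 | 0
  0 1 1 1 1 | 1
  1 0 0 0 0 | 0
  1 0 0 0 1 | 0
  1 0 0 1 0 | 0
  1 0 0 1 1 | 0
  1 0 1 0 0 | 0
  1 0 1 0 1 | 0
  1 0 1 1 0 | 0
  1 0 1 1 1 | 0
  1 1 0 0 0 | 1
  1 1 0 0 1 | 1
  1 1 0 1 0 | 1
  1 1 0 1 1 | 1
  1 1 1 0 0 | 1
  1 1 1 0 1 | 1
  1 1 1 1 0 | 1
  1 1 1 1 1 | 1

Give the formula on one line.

(b & ((a | e) | ~d))

  (a | e) = 01010101010101011111111111111111
  ~d = 11001100110011001100110011001100
  ((a | e) | ~d) = 11011101110111011111111111111111
  (b & ((a | e) | ~d)) = 00000000110111010000000011111111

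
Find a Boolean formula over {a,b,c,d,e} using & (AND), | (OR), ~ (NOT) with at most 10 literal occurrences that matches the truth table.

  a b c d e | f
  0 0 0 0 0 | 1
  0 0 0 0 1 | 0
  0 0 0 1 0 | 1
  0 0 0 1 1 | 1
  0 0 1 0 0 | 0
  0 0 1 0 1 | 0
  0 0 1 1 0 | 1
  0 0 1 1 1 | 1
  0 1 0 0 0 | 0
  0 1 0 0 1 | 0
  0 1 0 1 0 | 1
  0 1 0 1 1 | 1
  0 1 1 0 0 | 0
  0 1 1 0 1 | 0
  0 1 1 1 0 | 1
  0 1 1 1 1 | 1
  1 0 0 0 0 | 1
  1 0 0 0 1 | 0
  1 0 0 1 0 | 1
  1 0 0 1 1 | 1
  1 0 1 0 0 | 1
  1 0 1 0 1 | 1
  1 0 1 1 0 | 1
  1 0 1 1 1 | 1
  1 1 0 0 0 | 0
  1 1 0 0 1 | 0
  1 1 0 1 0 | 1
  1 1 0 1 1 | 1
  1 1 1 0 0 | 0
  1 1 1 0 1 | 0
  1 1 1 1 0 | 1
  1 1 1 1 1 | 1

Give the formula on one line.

  ~b = 11111111000000001111111100000000
  ~e = 10101010101010101010101010101010
  ~c = 11110000111100001111000011110000
  (~e & ~c) = 10100000101000001010000010100000
  (~b & (~e & ~c)) = 10100000000000001010000000000000
  (c & a) = 00000000000000000000111100001111
  (~b & (c & a)) = 00000000000000000000111100000000
  ((~b & (c & a)) | d) = 00110011001100110011111100110011
  ((~b & (~e & ~c)) | ((~b & (c & a)) | d)) = 10110011001100111011111100110011

((~b & (~e & ~c)) | ((~b & (c & a)) | d))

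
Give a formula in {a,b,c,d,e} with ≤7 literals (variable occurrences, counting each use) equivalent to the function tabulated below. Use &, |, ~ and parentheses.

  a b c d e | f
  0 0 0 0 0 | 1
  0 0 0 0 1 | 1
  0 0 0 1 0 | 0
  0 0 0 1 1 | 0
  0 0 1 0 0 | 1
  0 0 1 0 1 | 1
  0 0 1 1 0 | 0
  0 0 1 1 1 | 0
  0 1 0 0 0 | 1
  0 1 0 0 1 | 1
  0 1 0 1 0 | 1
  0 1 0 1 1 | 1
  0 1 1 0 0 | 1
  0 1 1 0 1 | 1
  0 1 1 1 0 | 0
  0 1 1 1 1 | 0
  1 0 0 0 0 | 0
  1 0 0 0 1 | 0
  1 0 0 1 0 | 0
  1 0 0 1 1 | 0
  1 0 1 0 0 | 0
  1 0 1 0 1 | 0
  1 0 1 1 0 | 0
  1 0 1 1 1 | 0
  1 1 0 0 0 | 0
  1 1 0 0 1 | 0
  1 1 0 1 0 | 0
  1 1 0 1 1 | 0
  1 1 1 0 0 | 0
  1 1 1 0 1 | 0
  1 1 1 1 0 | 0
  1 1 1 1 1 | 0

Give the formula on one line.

  ~a = 11111111111111110000000000000000
  ~c = 11110000111100001111000011110000
  (~c & b) = 00000000111100000000000011110000
  ~d = 11001100110011001100110011001100
  ((~c & b) | ~d) = 11001100111111001100110011111100
  (~a | c) = 11111111111111110000111100001111
  (((~c & b) | ~d) & (~a | c)) = 11001100111111000000110000001100
  (~a & (((~c & b) | ~d) & (~a | c))) = 11001100111111000000000000000000

(~a & (((~c & b) | ~d) & (~a | c)))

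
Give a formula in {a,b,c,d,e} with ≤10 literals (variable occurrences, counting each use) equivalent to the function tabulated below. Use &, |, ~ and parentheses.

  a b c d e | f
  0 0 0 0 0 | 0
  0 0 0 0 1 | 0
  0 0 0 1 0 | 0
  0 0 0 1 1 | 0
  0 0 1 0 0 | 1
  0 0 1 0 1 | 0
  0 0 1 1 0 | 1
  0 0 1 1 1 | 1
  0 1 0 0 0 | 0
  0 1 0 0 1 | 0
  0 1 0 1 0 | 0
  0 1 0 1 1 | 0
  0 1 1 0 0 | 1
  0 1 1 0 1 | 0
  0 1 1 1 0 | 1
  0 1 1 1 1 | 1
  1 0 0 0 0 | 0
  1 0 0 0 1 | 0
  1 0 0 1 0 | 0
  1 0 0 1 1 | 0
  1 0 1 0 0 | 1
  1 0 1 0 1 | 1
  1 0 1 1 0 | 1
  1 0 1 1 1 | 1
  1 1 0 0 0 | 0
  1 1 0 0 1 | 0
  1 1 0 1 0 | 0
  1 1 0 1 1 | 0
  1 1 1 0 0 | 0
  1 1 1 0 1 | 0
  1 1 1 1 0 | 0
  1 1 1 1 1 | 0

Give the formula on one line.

(((~b | ~a) & c) & ((d | a) | (~e | a)))

  ~b = 11111111000000001111111100000000
  ~a = 11111111111111110000000000000000
  (~b | ~a) = 11111111111111111111111100000000
  ((~b | ~a) & c) = 00001111000011110000111100000000
  (d | a) = 00110011001100111111111111111111
  ~e = 10101010101010101010101010101010
  (~e | a) = 10101010101010101111111111111111
  ((d | a) | (~e | a)) = 10111011101110111111111111111111
  (((~b | ~a) & c) & ((d | a) | (~e | a))) = 00001011000010110000111100000000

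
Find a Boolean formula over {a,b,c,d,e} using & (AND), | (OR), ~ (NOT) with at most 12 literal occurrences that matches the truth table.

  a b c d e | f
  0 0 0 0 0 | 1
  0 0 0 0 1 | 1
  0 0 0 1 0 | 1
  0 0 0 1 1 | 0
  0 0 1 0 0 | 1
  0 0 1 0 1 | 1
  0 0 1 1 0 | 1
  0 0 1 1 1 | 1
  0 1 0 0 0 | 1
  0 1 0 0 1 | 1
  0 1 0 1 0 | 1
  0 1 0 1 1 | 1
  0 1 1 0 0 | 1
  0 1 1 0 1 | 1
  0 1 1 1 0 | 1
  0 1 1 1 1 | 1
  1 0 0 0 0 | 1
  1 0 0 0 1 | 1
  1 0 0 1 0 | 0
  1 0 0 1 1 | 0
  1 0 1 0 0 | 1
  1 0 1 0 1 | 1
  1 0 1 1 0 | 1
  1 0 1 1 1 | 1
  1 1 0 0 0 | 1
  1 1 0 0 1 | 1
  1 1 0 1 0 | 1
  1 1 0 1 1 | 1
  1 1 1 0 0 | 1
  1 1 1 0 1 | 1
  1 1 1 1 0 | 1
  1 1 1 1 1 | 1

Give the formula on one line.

  ~d = 11001100110011001100110011001100
  (~d | c) = 11001111110011111100111111001111
  ~e = 10101010101010101010101010101010
  (~e | a) = 10101010101010101111111111111111
  ~a = 11111111111111110000000000000000
  ((~e | a) & ~a) = 10101010101010100000000000000000
  (d & ~a) = 00110011001100110000000000000000
  (c | (d & ~a)) = 00111111001111110000111100001111
  (((~e | a) & ~a) & (c | (d & ~a))) = 00101010001010100000000000000000
  (b | (((~e | a) & ~a) & (c | (d & ~a)))) = 00101010111111110000000011111111
  ((~d | c) | (b | (((~e | a) & ~a) & (c | (d & ~a))))) = 11101111111111111100111111111111

((~d | c) | (b | (((~e | a) & ~a) & (c | (d & ~a)))))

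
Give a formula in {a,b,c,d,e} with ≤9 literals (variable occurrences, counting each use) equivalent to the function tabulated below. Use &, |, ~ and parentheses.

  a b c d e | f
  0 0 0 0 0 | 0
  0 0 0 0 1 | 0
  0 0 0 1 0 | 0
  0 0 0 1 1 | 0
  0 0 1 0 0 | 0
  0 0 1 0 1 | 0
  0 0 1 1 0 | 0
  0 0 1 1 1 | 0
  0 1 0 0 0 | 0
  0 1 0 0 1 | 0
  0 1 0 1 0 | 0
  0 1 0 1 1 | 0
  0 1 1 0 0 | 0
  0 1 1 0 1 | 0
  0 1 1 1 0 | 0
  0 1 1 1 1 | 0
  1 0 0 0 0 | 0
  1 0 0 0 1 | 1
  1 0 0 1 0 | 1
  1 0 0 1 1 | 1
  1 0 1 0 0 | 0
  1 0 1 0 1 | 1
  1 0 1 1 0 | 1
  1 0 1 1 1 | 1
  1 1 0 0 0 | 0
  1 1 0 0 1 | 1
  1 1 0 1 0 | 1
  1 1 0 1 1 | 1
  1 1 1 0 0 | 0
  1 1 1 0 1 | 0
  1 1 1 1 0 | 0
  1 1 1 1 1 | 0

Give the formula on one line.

((a & (~c | ~b)) & (d | (a & e)))

  ~c = 11110000111100001111000011110000
  ~b = 11111111000000001111111100000000
  (~c | ~b) = 11111111111100001111111111110000
  (a & (~c | ~b)) = 00000000000000001111111111110000
  (a & e) = 00000000000000000101010101010101
  (d | (a & e)) = 00110011001100110111011101110111
  ((a & (~c | ~b)) & (d | (a & e))) = 00000000000000000111011101110000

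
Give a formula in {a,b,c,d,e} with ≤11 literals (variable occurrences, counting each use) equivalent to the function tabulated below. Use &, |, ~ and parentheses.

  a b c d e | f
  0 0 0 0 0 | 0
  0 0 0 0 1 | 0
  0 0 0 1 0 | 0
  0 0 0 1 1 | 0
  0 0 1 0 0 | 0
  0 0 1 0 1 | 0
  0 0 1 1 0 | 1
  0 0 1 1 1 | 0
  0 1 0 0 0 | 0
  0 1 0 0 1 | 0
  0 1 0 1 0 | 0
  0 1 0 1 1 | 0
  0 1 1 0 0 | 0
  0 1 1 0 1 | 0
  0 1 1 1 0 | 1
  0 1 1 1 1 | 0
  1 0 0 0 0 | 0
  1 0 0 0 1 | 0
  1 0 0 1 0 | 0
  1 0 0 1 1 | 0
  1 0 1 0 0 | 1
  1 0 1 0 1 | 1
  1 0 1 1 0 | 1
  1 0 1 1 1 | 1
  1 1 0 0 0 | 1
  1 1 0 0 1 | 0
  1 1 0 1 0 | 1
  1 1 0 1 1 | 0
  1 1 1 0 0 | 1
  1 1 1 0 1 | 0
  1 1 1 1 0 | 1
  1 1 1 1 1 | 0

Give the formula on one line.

(((d & (c & ~e)) | a) & ((b & ~e) | (~b & c)))

  ~e = 10101010101010101010101010101010
  (c & ~e) = 00001010000010100000101000001010
  (d & (c & ~e)) = 00000010000000100000001000000010
  ((d & (c & ~e)) | a) = 00000010000000101111111111111111
  (b & ~e) = 00000000101010100000000010101010
  ~b = 11111111000000001111111100000000
  (~b & c) = 00001111000000000000111100000000
  ((b & ~e) | (~b & c)) = 00001111101010100000111110101010
  (((d & (c & ~e)) | a) & ((b & ~e) | (~b & c))) = 00000010000000100000111110101010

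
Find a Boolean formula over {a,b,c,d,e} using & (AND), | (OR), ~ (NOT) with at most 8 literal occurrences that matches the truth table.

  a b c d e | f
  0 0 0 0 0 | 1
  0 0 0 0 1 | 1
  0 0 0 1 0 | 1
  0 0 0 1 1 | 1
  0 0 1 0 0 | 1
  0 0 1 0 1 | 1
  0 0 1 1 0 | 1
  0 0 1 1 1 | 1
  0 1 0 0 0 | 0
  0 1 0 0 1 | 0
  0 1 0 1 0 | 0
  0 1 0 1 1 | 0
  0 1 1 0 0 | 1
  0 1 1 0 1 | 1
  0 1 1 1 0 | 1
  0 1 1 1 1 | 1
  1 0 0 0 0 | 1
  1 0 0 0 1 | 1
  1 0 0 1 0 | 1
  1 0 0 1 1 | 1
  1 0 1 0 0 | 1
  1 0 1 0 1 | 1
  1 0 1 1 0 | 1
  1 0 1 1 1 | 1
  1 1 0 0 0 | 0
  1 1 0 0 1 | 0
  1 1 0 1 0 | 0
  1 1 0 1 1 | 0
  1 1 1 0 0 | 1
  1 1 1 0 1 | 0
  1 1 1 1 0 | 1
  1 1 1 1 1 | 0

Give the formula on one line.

  ~a = 11111111111111110000000000000000
  (c & ~a) = 00001111000011110000000000000000
  ~e = 10101010101010101010101010101010
  ((c & ~a) | ~e) = 10101111101011111010101010101010
  ~c = 11110000111100001111000011110000
  (~c | b) = 11110000111111111111000011111111
  ((~c | b) & c) = 00000000000011110000000000001111
  (((c & ~a) | ~e) & ((~c | b) & c)) = 00000000000011110000000000001010
  ~b = 11111111000000001111111100000000
  ((((c & ~a) | ~e) & ((~c | b) & c)) | ~b) = 11111111000011111111111100001010

((((c & ~a) | ~e) & ((~c | b) & c)) | ~b)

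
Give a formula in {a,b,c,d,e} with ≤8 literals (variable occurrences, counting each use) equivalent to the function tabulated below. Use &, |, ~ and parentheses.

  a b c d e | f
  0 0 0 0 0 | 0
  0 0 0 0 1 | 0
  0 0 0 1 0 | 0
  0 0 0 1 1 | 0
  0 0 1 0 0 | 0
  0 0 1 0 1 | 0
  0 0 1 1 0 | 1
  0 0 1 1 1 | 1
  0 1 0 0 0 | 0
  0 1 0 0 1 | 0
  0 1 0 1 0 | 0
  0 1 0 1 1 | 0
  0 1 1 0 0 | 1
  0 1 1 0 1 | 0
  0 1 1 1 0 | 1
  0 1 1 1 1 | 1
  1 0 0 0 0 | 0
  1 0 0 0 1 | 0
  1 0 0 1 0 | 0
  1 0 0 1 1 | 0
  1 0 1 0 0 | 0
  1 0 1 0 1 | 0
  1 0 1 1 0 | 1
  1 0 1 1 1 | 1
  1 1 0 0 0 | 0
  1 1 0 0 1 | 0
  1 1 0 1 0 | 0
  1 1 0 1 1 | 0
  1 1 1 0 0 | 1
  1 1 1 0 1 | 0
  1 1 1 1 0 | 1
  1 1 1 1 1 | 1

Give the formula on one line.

  (c & d) = 00000011000000110000001100000011
  ~b = 11111111000000001111111100000000
  (c | ~b) = 11111111000011111111111100001111
  ~e = 10101010101010101010101010101010
  (~e & b) = 00000000101010100000000010101010
  ((c | ~b) & (~e & b)) = 00000000000010100000000000001010
  ((c & d) | ((c | ~b) & (~e & b))) = 00000011000010110000001100001011

((c & d) | ((c | ~b) & (~e & b)))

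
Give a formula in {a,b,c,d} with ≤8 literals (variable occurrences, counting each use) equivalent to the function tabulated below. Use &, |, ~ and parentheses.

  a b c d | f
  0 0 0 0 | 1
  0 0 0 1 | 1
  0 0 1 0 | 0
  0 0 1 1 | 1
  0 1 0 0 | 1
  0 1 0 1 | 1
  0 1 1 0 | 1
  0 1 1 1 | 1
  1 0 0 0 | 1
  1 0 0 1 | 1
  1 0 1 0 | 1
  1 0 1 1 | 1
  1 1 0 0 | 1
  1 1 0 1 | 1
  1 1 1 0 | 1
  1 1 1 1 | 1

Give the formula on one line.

((a | ~c) | ((a | (b & c)) | d))

  ~c = 1100110011001100
  (a | ~c) = 1100110011111111
  (b & c) = 0000001100000011
  (a | (b & c)) = 0000001111111111
  ((a | (b & c)) | d) = 0101011111111111
  ((a | ~c) | ((a | (b & c)) | d)) = 1101111111111111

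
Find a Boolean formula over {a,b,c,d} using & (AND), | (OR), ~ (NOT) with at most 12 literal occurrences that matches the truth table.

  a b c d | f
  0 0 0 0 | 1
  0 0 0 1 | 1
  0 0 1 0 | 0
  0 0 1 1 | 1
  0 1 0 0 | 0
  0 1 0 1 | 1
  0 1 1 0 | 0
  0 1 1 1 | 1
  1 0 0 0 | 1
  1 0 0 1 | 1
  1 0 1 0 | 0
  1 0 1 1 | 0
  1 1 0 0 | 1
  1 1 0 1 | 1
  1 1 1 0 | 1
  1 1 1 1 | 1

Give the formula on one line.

  (c | b) = 0011111100111111
  ~a = 1111111100000000
  (b | ~a) = 1111111100001111
  ((b | ~a) & d) = 0101010100000101
  (a & b) = 0000000000001111
  (((b | ~a) & d) | (a & b)) = 0101010100001111
  ((c | b) & (((b | ~a) & d) | (a & b))) = 0001010100001111
  ~b = 1111000011110000
  ~c = 1100110011001100
  (~b & ~c) = 1100000011000000
  (((c | b) & (((b | ~a) & d) | (a & b))) | (~b & ~c)) = 1101010111001111

(((c | b) & (((b | ~a) & d) | (a & b))) | (~b & ~c))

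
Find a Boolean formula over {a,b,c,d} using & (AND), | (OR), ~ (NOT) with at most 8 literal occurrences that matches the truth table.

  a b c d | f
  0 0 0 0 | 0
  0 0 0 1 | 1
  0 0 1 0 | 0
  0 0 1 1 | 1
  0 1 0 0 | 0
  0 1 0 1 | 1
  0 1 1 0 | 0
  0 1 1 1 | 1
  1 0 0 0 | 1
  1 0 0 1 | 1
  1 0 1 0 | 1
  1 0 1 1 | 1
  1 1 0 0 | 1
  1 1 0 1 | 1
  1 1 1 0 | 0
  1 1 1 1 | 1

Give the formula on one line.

((((b & c) | a) & ((~b & a) | ~c)) | d)

  (b & c) = 0000001100000011
  ((b & c) | a) = 0000001111111111
  ~b = 1111000011110000
  (~b & a) = 0000000011110000
  ~c = 1100110011001100
  ((~b & a) | ~c) = 1100110011111100
  (((b & c) | a) & ((~b & a) | ~c)) = 0000000011111100
  ((((b & c) | a) & ((~b & a) | ~c)) | d) = 0101010111111101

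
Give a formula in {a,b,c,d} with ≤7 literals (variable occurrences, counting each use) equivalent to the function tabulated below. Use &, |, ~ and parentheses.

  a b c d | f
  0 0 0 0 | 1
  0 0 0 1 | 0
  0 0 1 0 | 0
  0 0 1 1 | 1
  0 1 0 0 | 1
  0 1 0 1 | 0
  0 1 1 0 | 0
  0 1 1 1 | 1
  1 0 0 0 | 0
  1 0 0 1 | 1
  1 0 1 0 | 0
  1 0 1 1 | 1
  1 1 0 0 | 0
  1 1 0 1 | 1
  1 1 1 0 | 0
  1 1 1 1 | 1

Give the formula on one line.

  ~c = 1100110011001100
  (d | ~c) = 1101110111011101
  ~a = 1111111100000000
  ~d = 1010101010101010
  (~a & ~d) = 1010101000000000
  (a & d) = 0000000001010101
  (c | (a & d)) = 0011001101110111
  ((~a & ~d) | (c | (a & d))) = 1011101101110111
  ((d | ~c) & ((~a & ~d) | (c | (a & d)))) = 1001100101010101

((d | ~c) & ((~a & ~d) | (c | (a & d))))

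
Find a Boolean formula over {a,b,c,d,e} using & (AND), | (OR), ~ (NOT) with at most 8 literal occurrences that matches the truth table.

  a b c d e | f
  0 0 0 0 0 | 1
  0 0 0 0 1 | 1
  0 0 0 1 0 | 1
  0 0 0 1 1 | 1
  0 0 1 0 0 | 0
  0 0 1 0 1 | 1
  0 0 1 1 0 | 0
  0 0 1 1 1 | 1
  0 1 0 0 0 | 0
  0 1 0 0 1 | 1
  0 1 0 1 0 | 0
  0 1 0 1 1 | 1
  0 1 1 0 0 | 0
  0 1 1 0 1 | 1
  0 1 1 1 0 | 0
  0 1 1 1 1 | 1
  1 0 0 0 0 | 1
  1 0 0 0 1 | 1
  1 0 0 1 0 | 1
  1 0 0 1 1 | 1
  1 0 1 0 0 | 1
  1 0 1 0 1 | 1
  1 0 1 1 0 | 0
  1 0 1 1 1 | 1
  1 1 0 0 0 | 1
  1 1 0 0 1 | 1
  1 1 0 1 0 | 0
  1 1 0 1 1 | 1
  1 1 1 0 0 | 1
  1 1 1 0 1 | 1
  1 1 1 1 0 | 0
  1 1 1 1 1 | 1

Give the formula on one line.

  ~d = 11001100110011001100110011001100
  (~d & a) = 00000000000000001100110011001100
  ~b = 11111111000000001111111100000000
  ~c = 11110000111100001111000011110000
  (~b & ~c) = 11110000000000001111000000000000
  ((~d & a) | (~b & ~c)) = 11110000000000001111110011001100
  (((~d & a) | (~b & ~c)) | e) = 11110101010101011111110111011101

(((~d & a) | (~b & ~c)) | e)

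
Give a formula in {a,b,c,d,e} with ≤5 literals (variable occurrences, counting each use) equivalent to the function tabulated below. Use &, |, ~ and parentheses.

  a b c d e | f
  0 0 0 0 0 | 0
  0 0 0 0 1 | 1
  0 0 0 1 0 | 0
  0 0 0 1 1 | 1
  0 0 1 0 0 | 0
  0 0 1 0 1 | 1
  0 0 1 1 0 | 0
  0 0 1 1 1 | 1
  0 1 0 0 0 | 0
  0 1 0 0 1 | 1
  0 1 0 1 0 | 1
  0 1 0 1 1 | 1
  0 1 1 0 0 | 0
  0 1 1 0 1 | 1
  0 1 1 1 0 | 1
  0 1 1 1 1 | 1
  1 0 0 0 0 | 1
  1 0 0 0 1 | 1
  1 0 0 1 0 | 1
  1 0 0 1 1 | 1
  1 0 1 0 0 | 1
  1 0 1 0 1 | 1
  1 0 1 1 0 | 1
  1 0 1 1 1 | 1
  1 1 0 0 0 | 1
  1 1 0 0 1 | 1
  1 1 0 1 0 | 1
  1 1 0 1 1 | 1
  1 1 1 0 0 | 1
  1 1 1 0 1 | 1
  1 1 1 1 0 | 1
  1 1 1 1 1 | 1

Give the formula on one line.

  (b & d) = 00000000001100110000000000110011
  ((b & d) | e) = 01010101011101110101010101110111
  (a | ((b & d) | e)) = 01010101011101111111111111111111

(a | ((b & d) | e))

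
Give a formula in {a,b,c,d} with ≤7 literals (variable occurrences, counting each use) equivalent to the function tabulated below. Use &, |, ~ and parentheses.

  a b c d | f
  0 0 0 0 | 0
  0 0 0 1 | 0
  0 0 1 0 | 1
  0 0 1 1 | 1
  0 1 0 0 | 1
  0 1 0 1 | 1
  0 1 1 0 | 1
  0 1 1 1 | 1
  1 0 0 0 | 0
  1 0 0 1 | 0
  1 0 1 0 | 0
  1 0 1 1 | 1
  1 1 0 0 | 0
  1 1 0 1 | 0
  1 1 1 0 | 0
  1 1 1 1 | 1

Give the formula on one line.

  ~a = 1111111100000000
  (~a | d) = 1111111101010101
  ((~a | d) & c) = 0011001100010001
  (~a | ((~a | d) & c)) = 1111111100010001
  (b | c) = 0011111100111111
  ((~a | ((~a | d) & c)) & (b | c)) = 0011111100010001

((~a | ((~a | d) & c)) & (b | c))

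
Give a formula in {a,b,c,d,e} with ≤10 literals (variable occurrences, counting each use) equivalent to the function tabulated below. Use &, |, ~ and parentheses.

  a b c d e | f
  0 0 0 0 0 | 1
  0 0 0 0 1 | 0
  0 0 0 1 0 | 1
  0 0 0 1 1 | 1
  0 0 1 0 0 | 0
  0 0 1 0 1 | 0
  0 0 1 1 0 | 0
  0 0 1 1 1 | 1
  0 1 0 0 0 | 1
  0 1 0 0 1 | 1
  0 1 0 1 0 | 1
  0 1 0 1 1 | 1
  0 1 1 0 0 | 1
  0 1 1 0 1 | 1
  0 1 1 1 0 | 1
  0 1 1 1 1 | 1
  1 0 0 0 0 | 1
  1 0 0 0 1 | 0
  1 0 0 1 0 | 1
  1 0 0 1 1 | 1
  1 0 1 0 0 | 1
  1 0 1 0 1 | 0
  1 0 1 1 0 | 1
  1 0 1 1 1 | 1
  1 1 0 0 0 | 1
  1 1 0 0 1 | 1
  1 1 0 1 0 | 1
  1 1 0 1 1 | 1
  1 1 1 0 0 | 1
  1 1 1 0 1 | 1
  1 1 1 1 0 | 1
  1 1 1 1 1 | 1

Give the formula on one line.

  ~c = 11110000111100001111000011110000
  (~c | e) = 11110101111101011111010111110101
  (a | b) = 00000000111111111111111111111111
  ((~c | e) | (a | b)) = 11110101111111111111111111111111
  ~e = 10101010101010101010101010101010
  (d | ~e) = 10111011101110111011101110111011
  ((d | ~e) | b) = 10111011111111111011101111111111
  (((~c | e) | (a | b)) & ((d | ~e) | b)) = 10110001111111111011101111111111

(((~c | e) | (a | b)) & ((d | ~e) | b))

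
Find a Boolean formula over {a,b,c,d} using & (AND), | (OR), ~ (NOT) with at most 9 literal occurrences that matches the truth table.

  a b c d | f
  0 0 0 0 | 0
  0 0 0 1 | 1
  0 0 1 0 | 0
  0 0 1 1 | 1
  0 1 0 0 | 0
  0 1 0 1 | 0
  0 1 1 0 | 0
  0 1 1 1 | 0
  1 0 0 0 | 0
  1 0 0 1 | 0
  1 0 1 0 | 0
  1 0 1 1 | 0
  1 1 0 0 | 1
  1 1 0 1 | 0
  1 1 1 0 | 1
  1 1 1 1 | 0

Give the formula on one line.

(((d | a) & (~d | ~b)) & (b | ~a))

  (d | a) = 0101010111111111
  ~d = 1010101010101010
  ~b = 1111000011110000
  (~d | ~b) = 1111101011111010
  ((d | a) & (~d | ~b)) = 0101000011111010
  ~a = 1111111100000000
  (b | ~a) = 1111111100001111
  (((d | a) & (~d | ~b)) & (b | ~a)) = 0101000000001010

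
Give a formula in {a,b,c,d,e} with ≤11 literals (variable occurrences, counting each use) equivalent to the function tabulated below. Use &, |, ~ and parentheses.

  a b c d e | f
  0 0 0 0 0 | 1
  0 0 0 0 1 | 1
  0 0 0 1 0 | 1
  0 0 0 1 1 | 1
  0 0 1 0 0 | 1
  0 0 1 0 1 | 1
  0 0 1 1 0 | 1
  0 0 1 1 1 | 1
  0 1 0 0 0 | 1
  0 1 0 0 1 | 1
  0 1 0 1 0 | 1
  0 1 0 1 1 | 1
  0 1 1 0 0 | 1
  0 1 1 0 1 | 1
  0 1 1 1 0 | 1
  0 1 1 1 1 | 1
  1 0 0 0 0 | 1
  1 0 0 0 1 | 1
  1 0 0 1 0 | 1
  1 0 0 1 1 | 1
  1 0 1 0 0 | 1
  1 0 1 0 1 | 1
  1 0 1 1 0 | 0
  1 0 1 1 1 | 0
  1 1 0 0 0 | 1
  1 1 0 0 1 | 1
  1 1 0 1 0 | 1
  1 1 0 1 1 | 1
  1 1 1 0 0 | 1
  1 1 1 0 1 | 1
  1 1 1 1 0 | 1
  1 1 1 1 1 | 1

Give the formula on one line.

  ~a = 11111111111111110000000000000000
  ~c = 11110000111100001111000011110000
  (~a | ~c) = 11111111111111111111000011110000
  ~d = 11001100110011001100110011001100
  ~e = 10101010101010101010101010101010
  (c & e) = 00000101000001010000010100000101
  (~e | (c & e)) = 10101111101011111010111110101111
  (~d & (~e | (c & e))) = 10001100100011001000110010001100
  (c & (~d & (~e | (c & e)))) = 00001100000011000000110000001100
  ((~a | ~c) | (c & (~d & (~e | (c & e))))) = 11111111111111111111110011111100
  (c & b) = 00000000000011110000000000001111
  (((~a | ~c) | (c & (~d & (~e | (c & e))))) | (c & b)) = 11111111111111111111110011111111

(((~a | ~c) | (c & (~d & (~e | (c & e))))) | (c & b))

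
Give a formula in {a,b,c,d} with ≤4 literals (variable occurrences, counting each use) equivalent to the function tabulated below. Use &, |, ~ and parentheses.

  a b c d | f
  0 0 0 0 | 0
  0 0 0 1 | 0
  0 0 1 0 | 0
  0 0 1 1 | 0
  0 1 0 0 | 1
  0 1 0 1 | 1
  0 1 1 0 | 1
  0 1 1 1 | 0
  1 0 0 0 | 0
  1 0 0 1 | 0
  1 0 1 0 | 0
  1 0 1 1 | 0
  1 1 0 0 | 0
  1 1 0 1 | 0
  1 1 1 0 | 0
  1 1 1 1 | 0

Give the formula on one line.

(~a & ((~d | ~c) & b))

  ~a = 1111111100000000
  ~d = 1010101010101010
  ~c = 1100110011001100
  (~d | ~c) = 1110111011101110
  ((~d | ~c) & b) = 0000111000001110
  (~a & ((~d | ~c) & b)) = 0000111000000000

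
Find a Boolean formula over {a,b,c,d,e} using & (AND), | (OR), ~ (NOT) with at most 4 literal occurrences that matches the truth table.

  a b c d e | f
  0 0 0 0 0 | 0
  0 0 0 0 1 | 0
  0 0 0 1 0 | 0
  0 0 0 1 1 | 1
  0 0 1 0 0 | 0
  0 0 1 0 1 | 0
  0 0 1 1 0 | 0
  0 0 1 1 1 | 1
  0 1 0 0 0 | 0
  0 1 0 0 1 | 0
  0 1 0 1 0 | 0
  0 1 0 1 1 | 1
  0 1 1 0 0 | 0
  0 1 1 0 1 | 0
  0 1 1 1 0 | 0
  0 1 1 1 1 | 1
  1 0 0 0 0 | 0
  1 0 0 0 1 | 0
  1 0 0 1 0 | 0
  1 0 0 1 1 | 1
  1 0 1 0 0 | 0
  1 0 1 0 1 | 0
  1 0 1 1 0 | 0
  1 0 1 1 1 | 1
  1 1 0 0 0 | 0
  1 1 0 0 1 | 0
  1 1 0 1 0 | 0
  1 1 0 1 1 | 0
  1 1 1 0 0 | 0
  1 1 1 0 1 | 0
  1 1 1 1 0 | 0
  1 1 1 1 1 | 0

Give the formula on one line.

  (e & d) = 00010001000100010001000100010001
  ~b = 11111111000000001111111100000000
  ~a = 11111111111111110000000000000000
  (~b | ~a) = 11111111111111111111111100000000
  ((e & d) & (~b | ~a)) = 00010001000100010001000100000000

((e & d) & (~b | ~a))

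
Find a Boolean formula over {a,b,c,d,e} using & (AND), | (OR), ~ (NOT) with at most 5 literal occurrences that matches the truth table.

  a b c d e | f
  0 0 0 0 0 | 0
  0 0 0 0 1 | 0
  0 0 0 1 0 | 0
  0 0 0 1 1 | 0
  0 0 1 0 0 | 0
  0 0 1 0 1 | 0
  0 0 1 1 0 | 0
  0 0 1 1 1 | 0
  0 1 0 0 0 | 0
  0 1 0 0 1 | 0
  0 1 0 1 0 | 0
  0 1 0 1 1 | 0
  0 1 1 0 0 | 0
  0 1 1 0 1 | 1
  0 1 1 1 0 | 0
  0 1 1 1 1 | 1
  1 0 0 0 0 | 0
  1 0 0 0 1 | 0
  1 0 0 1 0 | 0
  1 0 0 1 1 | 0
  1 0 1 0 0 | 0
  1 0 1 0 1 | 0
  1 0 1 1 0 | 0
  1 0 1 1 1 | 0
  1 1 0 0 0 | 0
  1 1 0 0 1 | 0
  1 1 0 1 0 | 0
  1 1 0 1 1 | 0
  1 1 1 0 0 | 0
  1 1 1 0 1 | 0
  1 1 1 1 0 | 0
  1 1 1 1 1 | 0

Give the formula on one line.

  (c & b) = 00000000000011110000000000001111
  ~a = 11111111111111110000000000000000
  (~a & e) = 01010101010101010000000000000000
  ((c & b) & (~a & e)) = 00000000000001010000000000000000

((c & b) & (~a & e))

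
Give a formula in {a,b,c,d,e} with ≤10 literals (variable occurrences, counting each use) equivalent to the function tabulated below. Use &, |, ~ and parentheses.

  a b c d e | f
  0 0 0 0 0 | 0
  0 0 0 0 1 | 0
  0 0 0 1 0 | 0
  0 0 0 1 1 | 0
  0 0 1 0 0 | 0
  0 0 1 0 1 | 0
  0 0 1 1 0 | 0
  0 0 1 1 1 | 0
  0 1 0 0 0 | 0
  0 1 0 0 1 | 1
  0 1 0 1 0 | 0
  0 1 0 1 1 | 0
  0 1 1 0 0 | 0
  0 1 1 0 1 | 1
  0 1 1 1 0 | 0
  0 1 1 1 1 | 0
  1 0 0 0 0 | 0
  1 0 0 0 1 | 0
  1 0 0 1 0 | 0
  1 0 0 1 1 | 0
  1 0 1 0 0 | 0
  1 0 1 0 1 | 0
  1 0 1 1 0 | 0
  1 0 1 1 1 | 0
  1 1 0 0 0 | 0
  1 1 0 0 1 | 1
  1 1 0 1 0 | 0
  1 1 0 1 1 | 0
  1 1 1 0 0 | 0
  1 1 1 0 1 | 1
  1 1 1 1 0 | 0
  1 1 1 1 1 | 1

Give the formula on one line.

  ~d = 11001100110011001100110011001100
  ~a = 11111111111111110000000000000000
  (b | ~a) = 11111111111111110000000011111111
  (~d & (b | ~a)) = 11001100110011000000000011001100
  (a | (~d & (b | ~a))) = 11001100110011001111111111111111
  (~d | c) = 11001111110011111100111111001111
  (b & (~d | c)) = 00000000110011110000000011001111
  ((b & (~d | c)) & e) = 00000000010001010000000001000101
  ((a | (~d & (b | ~a))) & ((b & (~d | c)) & e)) = 00000000010001000000000001000101

((a | (~d & (b | ~a))) & ((b & (~d | c)) & e))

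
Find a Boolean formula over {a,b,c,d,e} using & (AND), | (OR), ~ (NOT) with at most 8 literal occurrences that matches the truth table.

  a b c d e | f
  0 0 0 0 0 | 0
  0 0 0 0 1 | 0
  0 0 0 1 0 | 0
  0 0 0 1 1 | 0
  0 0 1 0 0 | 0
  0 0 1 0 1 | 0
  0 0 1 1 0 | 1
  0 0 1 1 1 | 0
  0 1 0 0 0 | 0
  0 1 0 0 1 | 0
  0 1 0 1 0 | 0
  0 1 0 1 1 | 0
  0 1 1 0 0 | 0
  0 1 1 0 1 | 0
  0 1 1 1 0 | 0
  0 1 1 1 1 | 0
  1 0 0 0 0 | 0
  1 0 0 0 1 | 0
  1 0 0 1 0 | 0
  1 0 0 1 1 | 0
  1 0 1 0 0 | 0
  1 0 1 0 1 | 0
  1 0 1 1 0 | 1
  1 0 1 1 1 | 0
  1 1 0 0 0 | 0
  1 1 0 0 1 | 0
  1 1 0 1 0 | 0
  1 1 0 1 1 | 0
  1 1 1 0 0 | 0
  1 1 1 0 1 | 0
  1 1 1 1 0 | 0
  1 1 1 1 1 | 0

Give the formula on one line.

  ~e = 10101010101010101010101010101010
  (d & ~e) = 00100010001000100010001000100010
  (c & (d & ~e)) = 00000010000000100000001000000010
  ~b = 11111111000000001111111100000000
  ~d = 11001100110011001100110011001100
  (c | ~d) = 11001111110011111100111111001111
  (e | (c | ~d)) = 11011111110111111101111111011111
  ((e | (c | ~d)) & d) = 00010011000100110001001100010011
  (~b & ((e | (c | ~d)) & d)) = 00010011000000000001001100000000
  ((c & (d & ~e)) & (~b & ((e | (c | ~d)) & d))) = 00000010000000000000001000000000

((c & (d & ~e)) & (~b & ((e | (c | ~d)) & d)))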